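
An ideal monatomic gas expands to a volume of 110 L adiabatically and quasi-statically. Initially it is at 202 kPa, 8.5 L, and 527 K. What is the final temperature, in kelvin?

For a reversible adiabat TV^(γ−1) is constant, so T₂ = T₁ (V₁/V₂)^(γ−1).
γ = 5/3 for a monatomic ideal gas.
T₂ = 527 × (8.5/110)^(2/3) = 95.61 K.

T₂ ≈ 95.6 K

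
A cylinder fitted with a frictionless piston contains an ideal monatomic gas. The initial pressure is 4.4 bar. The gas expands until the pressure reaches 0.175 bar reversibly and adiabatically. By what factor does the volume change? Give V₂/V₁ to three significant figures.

V₂/V₁ ≈ 6.92

From PV^γ = const, V₂/V₁ = (P₁/P₂)^(1/γ).
For a monatomic ideal gas γ = 5/3.
V₂/V₁ = (4.4/0.175)^(3/5) = 6.922.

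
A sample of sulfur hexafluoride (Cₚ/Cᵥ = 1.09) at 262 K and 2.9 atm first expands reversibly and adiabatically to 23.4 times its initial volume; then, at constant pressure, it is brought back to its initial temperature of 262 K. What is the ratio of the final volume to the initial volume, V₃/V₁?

Adiabatic step: V₂/V₁ = 23.4; T₂ = T₁·(1/23.4)^(0.09) = 197.3 K.
Isobaric step: V₃/V₂ = T₃/T₂ = 262/197.3.
V₃/V₁ = (V₂/V₁)(V₃/V₂) = 23.4 × (262/197.3) = 31.08.

V₃/V₁ ≈ 31.1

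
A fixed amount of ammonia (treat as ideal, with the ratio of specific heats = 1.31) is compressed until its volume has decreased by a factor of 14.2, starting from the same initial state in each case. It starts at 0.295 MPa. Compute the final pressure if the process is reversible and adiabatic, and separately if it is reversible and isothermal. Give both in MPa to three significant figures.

adiabatic: 9.53 MPa; isothermal: 4.19 MPa

Isothermal: P₂ = P₁(V₁/V₂) = 0.295×14.2 = 4.189 MPa.
Adiabatic: P₂ = P₁(V₁/V₂)^γ = 0.295×14.2^(1.31) = 9.535 MPa.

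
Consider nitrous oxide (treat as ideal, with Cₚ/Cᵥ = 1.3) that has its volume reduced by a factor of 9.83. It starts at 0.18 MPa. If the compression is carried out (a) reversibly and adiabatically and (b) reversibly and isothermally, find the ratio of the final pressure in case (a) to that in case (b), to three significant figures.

Isothermal: P_b = P₁(V₁/V₂) = 0.18×9.83.
Adiabatic: P_a = P₁(V₁/V₂)^γ = 0.18×9.83^(1.3).
P_a/P_b = (V₁/V₂)^(γ−1) = 9.83^(0.3) = 1.985.

P_adiabatic / P_isothermal ≈ 1.99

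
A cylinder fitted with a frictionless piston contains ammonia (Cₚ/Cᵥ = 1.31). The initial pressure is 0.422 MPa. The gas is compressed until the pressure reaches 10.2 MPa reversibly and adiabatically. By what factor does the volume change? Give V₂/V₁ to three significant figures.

From PV^γ = const, V₂/V₁ = (P₁/P₂)^(1/γ).
V₂/V₁ = (0.422/10.2)^(0.763) = 0.08791.

V₂/V₁ ≈ 0.0879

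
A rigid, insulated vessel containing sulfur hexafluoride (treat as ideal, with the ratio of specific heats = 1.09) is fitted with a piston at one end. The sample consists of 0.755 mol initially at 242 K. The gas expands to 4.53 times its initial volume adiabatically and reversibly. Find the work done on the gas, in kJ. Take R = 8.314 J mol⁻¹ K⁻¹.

W ≈ -2.15 kJ

Adiabatic: T₁V₁^(γ−1) = T₂V₂^(γ−1) ⇒ T₂ = T₁ (V₁/V₂)^(γ−1).
T₂ = 242 × (1/4.53)^(0.09) = 211.2 K.
Q = 0, so ΔU = W_on_gas = nCᵥΔT with Cᵥ = R/(γ−1) = 92.38 J/(mol·K).
ΔU = 0.755 × 92.38 × (211.2 − 242) = -2146 J.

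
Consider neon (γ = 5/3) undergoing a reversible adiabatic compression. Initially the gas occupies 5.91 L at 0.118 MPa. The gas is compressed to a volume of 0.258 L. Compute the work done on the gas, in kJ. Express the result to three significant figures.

P₂ = P₁(V₁/V₂)^γ = 0.118×(5.91/0.258)^(5/3) = 21.8 MPa.
For a reversible adiabat, W_by_gas = (P₁V₁ − P₂V₂)/(γ−1).
W_by = (118000×0.00591 − 2.18×10^7×0.000258) / (2/3) = -7391 J.
W_on_gas = −W_by = 7391 J.

W ≈ 7.39 kJ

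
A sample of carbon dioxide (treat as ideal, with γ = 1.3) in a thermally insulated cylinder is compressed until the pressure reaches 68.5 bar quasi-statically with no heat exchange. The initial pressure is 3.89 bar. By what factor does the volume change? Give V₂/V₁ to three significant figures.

V₂/V₁ ≈ 0.110

From PV^γ = const, V₂/V₁ = (P₁/P₂)^(1/γ).
V₂/V₁ = (3.89/68.5)^(0.769) = 0.1101.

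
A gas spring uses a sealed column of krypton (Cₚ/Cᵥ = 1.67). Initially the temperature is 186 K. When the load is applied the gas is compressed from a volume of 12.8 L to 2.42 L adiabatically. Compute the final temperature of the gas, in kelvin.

T₂ ≈ 568 K

For a reversible adiabat TV^(γ−1) is constant, so T₂ = T₁ (V₁/V₂)^(γ−1).
T₂ = 186 × (12.8/2.42)^(0.67) = 567.8 K.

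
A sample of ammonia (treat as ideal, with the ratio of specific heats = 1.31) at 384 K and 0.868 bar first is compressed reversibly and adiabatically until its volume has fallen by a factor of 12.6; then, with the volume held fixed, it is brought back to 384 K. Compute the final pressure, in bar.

Adiabatic step (PV^γ = const): P₂ = 0.868×12.6^(1.31) = 23.99 bar; T₂ = 384×12.6^(0.31) = 842.3 K.
Isochoric: P₃ = P₂(T₃/T₂) = 23.99 × (384/842.3) = 10.94 bar.

P₃ ≈ 10.9 bar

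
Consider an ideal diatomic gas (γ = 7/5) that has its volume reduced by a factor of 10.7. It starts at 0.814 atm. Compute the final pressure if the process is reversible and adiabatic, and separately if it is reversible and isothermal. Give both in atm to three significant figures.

Isothermal: P₂ = P₁(V₁/V₂) = 0.814×10.7 = 8.71 atm.
Adiabatic: P₂ = P₁(V₁/V₂)^γ = 0.814×10.7^(7/5) = 22.48 atm.

adiabatic: 22.5 atm; isothermal: 8.71 atm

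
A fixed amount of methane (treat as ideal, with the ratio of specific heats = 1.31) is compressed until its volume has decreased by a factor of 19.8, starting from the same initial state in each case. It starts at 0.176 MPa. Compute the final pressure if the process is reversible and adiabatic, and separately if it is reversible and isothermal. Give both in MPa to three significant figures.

Isothermal: P₂ = P₁(V₁/V₂) = 0.176×19.8 = 3.485 MPa.
Adiabatic: P₂ = P₁(V₁/V₂)^γ = 0.176×19.8^(1.31) = 8.793 MPa.

adiabatic: 8.79 MPa; isothermal: 3.48 MPa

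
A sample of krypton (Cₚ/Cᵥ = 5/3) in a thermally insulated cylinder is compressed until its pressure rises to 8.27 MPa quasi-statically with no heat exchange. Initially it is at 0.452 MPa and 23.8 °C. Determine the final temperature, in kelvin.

Adiabatic: T₂/T₁ = (P₂/P₁)^((γ−1)/γ).
T₁ = 23.8 °C = 296.9 K.
T₂ = 296.9 × (8.27/0.452)^(2/5) = 949.8 K.

T₂ ≈ 950 K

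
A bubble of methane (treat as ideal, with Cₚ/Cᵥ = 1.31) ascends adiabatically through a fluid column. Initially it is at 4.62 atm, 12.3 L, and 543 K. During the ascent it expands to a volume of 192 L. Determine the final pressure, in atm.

P₂ ≈ 0.126 atm

Since PV^γ is constant along a reversible adiabat, P₂ = P₁ (V₁/V₂)^γ.
P₂ = 4.62 × (12.3/192)^(1.31) = 0.1263 atm.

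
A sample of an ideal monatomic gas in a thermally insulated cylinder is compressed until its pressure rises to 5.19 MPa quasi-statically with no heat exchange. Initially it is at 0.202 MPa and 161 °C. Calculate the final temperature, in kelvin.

Along an adiabat T P^((1−γ)/γ) is constant, so T₂ = T₁ (P₂/P₁)^((γ−1)/γ).
For a monatomic ideal gas γ = 5/3, so (γ−1)/γ = 2/5.
T₁ = 161 °C = 434.1 K.
T₂ = 434.1 × (5.19/0.202)^(2/5) = 1591 K.

T₂ ≈ 1590 K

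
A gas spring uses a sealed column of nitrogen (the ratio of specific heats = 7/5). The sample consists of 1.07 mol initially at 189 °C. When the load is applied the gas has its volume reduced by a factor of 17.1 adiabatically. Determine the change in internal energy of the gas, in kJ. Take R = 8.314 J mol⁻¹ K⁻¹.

For a reversible adiabat TV^(γ−1) is constant, so T₂ = T₁ (V₁/V₂)^(γ−1).
T₁ = 189 °C = 462.1 K.
T₂ = 462.1 × 17.1^(2/5) = 1439 K.
Q = 0, so ΔU = W_on_gas = nCᵥΔT with Cᵥ = R/(γ−1) = 20.79 J/(mol·K).
ΔU = 1.07 × 20.79 × (1439 − 462.1) = 21720 J.

ΔU ≈ 21.7 kJ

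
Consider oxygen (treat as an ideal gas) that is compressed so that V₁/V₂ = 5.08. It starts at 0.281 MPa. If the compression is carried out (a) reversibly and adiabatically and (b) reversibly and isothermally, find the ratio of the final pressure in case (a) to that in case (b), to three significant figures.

For a diatomic ideal gas γ = 7/5.
Isothermal: P_b = P₁(V₁/V₂) = 0.281×5.08.
Adiabatic: P_a = P₁(V₁/V₂)^γ = 0.281×5.08^(7/5).
P_a/P_b = (V₁/V₂)^(γ−1) = 5.08^(2/5) = 1.916.

P_adiabatic / P_isothermal ≈ 1.92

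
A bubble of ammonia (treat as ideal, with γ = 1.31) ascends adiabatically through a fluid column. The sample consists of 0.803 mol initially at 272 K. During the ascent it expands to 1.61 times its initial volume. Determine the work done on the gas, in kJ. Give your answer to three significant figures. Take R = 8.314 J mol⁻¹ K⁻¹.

Adiabatic: T₁V₁^(γ−1) = T₂V₂^(γ−1) ⇒ T₂ = T₁ (V₁/V₂)^(γ−1).
T₂ = 272 × (1/1.61)^(0.31) = 234.7 K.
Q = 0, so ΔU = W_on_gas = nCᵥΔT with Cᵥ = R/(γ−1) = 26.82 J/(mol·K).
ΔU = 0.803 × 26.82 × (234.7 − 272) = -804 J.

W ≈ -0.804 kJ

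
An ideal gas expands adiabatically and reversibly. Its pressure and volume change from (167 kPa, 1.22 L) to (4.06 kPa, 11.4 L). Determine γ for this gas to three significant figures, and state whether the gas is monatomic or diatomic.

PV^γ = const ⇒ γ = ln(P₂/P₁) / ln(V₁/V₂).
γ = ln(4.06/167) / ln(1.22/11.4) = 1.663.
γ ≈ 1.66 is close to 5/3, so the gas is monatomic.

γ ≈ 1.66; monatomic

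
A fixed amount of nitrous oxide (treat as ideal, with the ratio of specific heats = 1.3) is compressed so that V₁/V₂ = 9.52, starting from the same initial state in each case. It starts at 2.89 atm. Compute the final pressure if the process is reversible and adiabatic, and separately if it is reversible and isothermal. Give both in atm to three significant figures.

Isothermal: P₂ = P₁(V₁/V₂) = 2.89×9.52 = 27.51 atm.
Adiabatic: P₂ = P₁(V₁/V₂)^γ = 2.89×9.52^(1.3) = 54.09 atm.

adiabatic: 54.1 atm; isothermal: 27.5 atm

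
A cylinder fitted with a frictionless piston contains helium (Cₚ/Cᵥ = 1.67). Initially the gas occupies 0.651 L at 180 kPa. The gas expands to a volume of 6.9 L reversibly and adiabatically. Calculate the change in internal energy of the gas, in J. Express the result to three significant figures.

ΔU ≈ -139 J

P₂ = P₁(V₁/V₂)^γ = 180×(0.651/6.9)^(1.67) = 3.492 kPa.
For a reversible adiabat, W_by_gas = (P₁V₁ − P₂V₂)/(γ−1).
W_by = (180000×0.000651 − 3492×0.0069) / (0.67) = 138.9 J.
Q = 0 ⇒ ΔU = −W_by = -138.9 J.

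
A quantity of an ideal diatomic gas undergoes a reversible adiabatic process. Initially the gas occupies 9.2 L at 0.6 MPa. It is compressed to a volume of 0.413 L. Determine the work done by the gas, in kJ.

W ≈ -34.0 kJ

γ = 7/5 for a diatomic ideal gas.
P₂ = P₁(V₁/V₂)^γ = 0.6×(9.2/0.413)^(7/5) = 46.25 MPa.
For a reversible adiabat, W_by_gas = (P₁V₁ − P₂V₂)/(γ−1).
W_by = (600000×0.0092 − 4.625×10^7×0.000413) / (2/5) = -33950 J.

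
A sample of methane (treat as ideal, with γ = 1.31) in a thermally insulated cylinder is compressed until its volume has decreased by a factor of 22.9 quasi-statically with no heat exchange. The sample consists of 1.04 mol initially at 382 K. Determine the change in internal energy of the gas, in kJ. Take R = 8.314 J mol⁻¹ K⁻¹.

ΔU ≈ 17.5 kJ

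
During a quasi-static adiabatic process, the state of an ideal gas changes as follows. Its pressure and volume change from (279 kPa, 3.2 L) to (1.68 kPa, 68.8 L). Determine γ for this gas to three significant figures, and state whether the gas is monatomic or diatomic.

PV^γ = const ⇒ γ = ln(P₂/P₁) / ln(V₁/V₂).
γ = ln(1.68/279) / ln(3.2/68.8) = 1.666.
γ ≈ 1.67 is close to 5/3, so the gas is monatomic.

γ ≈ 1.67; monatomic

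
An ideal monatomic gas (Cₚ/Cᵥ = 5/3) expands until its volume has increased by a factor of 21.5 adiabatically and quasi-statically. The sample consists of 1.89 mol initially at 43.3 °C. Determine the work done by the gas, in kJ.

Adiabatic: T₁V₁^(γ−1) = T₂V₂^(γ−1) ⇒ T₂ = T₁ (V₁/V₂)^(γ−1).
T₁ = 43.3 °C = 316.4 K.
T₂ = 316.4 × (1/21.5)^(2/3) = 40.93 K.
Q = 0, so ΔU = W_on_gas = nCᵥΔT with Cᵥ = R/(γ−1) = 12.47 J/(mol·K).
ΔU = 1.89 × 12.47 × (40.93 − 316.4) = -6494 J.
Work done by the gas = −ΔU = 6494 J.

W ≈ 6.49 kJ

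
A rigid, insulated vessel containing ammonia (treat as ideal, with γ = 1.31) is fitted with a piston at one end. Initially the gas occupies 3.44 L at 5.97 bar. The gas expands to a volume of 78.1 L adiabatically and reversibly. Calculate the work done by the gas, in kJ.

P₂ = P₁(V₁/V₂)^γ = 5.97×(3.44/78.1)^(1.31) = 0.09988 bar.
For a reversible adiabat, W_by_gas = (P₁V₁ − P₂V₂)/(γ−1).
W_by = (597000×0.00344 − 9988×0.0781) / (0.31) = 4108 J.

W ≈ 4.11 kJ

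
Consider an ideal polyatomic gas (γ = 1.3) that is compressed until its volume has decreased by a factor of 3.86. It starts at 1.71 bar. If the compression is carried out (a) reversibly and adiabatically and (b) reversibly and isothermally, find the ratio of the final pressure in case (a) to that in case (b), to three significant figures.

P_adiabatic / P_isothermal ≈ 1.50

Isothermal: P_b = P₁(V₁/V₂) = 1.71×3.86.
Adiabatic: P_a = P₁(V₁/V₂)^γ = 1.71×3.86^(1.3).
P_a/P_b = (V₁/V₂)^(γ−1) = 3.86^(0.3) = 1.5.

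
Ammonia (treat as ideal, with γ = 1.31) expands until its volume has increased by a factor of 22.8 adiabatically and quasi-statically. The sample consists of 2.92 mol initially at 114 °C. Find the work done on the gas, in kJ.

Adiabatic: T₁V₁^(γ−1) = T₂V₂^(γ−1) ⇒ T₂ = T₁ (V₁/V₂)^(γ−1).
T₁ = 114 °C = 387.1 K.
T₂ = 387.1 × (1/22.8)^(0.31) = 146.9 K.
Q = 0, so ΔU = W_on_gas = nCᵥΔT with Cᵥ = R/(γ−1) = 26.82 J/(mol·K).
ΔU = 2.92 × 26.82 × (146.9 − 387.1) = -18820 J.

W ≈ -18.8 kJ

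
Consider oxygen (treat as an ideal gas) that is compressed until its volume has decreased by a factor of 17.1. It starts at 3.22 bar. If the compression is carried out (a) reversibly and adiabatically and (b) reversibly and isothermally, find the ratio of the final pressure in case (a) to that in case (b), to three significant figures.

P_adiabatic / P_isothermal ≈ 3.11

For a diatomic ideal gas γ = 7/5.
Isothermal: P_b = P₁(V₁/V₂) = 3.22×17.1.
Adiabatic: P_a = P₁(V₁/V₂)^γ = 3.22×17.1^(7/5).
P_a/P_b = (V₁/V₂)^(γ−1) = 17.1^(2/5) = 3.113.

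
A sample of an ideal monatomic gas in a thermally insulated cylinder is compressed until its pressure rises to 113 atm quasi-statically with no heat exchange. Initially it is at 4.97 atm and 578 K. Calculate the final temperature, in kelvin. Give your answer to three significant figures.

T₂ ≈ 2020 K

Adiabatic: T₂/T₁ = (P₂/P₁)^((γ−1)/γ).
For a monatomic ideal gas γ = 5/3, so (γ−1)/γ = 2/5.
T₂ = 578 × (113/4.97)^(2/5) = 2017 K.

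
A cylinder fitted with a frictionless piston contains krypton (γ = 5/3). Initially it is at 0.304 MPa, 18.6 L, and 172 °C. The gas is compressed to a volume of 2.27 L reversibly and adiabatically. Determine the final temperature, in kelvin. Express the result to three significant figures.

For a reversible adiabat TV^(γ−1) is constant, so T₂ = T₁ (V₁/V₂)^(γ−1).
T₁ = 172 °C = 445.1 K.
T₂ = 445.1 × (18.6/2.27)^(2/3) = 1809 K.

T₂ ≈ 1810 K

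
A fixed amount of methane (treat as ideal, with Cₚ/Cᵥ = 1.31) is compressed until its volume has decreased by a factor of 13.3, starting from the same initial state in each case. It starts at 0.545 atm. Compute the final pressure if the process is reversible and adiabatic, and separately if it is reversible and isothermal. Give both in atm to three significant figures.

Isothermal: P₂ = P₁(V₁/V₂) = 0.545×13.3 = 7.249 atm.
Adiabatic: P₂ = P₁(V₁/V₂)^γ = 0.545×13.3^(1.31) = 16.17 atm.

adiabatic: 16.2 atm; isothermal: 7.25 atm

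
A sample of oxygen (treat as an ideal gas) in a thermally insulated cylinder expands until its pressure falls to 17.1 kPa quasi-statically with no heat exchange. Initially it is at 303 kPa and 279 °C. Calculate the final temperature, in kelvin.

T₂ ≈ 243 K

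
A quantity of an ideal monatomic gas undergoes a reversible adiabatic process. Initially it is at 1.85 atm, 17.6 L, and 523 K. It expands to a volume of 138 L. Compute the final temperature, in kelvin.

T₂ ≈ 133 K

For a reversible adiabat TV^(γ−1) is constant, so T₂ = T₁ (V₁/V₂)^(γ−1).
γ = 5/3 for a monatomic ideal gas.
T₂ = 523 × (17.6/138)^(2/3) = 132.5 K.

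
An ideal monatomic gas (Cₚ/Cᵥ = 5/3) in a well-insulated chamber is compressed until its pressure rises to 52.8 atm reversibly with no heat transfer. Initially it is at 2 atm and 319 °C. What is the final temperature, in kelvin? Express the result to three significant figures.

T₂ ≈ 2190 K

Adiabatic: T₂/T₁ = (P₂/P₁)^((γ−1)/γ).
T₁ = 319 °C = 592.1 K.
T₂ = 592.1 × (52.8/2)^(2/5) = 2193 K.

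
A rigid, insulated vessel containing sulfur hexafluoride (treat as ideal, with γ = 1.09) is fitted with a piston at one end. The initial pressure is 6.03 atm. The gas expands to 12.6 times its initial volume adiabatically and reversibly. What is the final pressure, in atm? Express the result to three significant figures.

P₂ ≈ 0.381 atm

Since PV^γ is constant along a reversible adiabat, P₂ = P₁ (V₁/V₂)^γ.
P₂ = 6.03 × (1/12.6)^(1.09) = 0.381 atm.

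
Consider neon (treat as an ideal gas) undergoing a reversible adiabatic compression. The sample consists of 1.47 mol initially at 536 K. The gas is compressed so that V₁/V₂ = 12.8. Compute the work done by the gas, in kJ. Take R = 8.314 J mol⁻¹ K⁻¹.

W ≈ -43.9 kJ

For a reversible adiabat TV^(γ−1) is constant, so T₂ = T₁ (V₁/V₂)^(γ−1).
γ = 5/3 for a monatomic ideal gas, so γ−1 = 2/3.
T₂ = 536 × 12.8^(2/3) = 2933 K.
Q = 0, so ΔU = W_on_gas = nCᵥΔT with Cᵥ = R/(γ−1) = 12.47 J/(mol·K).
ΔU = 1.47 × 12.47 × (2933 − 536) = 43940 J.
Work done by the gas = −ΔU = -43940 J.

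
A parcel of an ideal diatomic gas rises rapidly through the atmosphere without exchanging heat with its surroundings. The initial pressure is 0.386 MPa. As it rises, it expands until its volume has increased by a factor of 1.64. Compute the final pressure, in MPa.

Since PV^γ is constant along a reversible adiabat, P₂ = P₁ (V₁/V₂)^γ.
For a diatomic ideal gas γ = 7/5.
P₂ = 0.386 × (1/1.64)^(7/5) = 0.1931 MPa.

P₂ ≈ 0.193 MPa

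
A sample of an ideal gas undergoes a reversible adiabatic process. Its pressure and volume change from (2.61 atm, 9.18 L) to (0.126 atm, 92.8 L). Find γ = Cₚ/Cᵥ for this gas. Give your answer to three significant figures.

γ ≈ 1.31

PV^γ = const ⇒ γ = ln(P₂/P₁) / ln(V₁/V₂).
γ = ln(0.126/2.61) / ln(9.18/92.8) = 1.31.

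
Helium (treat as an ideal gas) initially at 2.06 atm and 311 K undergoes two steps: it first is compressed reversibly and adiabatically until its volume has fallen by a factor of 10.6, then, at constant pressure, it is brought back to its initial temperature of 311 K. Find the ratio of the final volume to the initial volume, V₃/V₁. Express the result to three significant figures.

For a monatomic ideal gas γ = 5/3.
Adiabatic step: V₂/V₁ = 0.09434; T₂ = T₁·10.6^(2/3) = 1501 K.
Isobaric step: V₃/V₂ = T₃/T₂ = 311/1501.
V₃/V₁ = (V₂/V₁)(V₃/V₂) = 0.09434 × (311/1501) = 0.01955.

V₃/V₁ ≈ 0.0196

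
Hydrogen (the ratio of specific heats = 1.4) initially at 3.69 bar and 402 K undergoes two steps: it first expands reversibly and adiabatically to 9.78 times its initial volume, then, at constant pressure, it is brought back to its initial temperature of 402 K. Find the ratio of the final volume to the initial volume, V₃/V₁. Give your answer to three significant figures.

V₃/V₁ ≈ 24.3

Adiabatic step: V₂/V₁ = 9.78; T₂ = T₁·(1/9.78)^(0.4) = 161.5 K.
Isobaric step: V₃/V₂ = T₃/T₂ = 402/161.5.
V₃/V₁ = (V₂/V₁)(V₃/V₂) = 9.78 × (402/161.5) = 24.35.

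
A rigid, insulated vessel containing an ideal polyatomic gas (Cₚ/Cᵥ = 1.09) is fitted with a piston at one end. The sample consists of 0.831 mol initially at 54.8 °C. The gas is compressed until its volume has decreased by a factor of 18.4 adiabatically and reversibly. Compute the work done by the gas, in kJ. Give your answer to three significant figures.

For a reversible adiabat TV^(γ−1) is constant, so T₂ = T₁ (V₁/V₂)^(γ−1).
T₁ = 54.8 °C = 327.9 K.
T₂ = 327.9 × 18.4^(0.09) = 426.2 K.
Q = 0, so ΔU = W_on_gas = nCᵥΔT with Cᵥ = R/(γ−1) = 92.38 J/(mol·K).
ΔU = 0.831 × 92.38 × (426.2 − 327.9) = 7544 J.
Work done by the gas = −ΔU = -7544 J.

W ≈ -7.54 kJ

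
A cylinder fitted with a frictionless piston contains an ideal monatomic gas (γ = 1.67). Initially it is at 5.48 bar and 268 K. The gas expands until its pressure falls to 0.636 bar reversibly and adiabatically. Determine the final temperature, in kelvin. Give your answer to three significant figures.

T₂ ≈ 113 K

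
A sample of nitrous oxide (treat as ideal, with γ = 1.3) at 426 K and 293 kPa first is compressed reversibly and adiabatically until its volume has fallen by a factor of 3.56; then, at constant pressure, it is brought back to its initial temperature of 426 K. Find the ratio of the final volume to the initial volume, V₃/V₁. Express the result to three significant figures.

V₃/V₁ ≈ 0.192

Adiabatic step: V₂/V₁ = 0.2809; T₂ = T₁·3.56^(0.3) = 623.5 K.
Isobaric step: V₃/V₂ = T₃/T₂ = 426/623.5.
V₃/V₁ = (V₂/V₁)(V₃/V₂) = 0.2809 × (426/623.5) = 0.1919.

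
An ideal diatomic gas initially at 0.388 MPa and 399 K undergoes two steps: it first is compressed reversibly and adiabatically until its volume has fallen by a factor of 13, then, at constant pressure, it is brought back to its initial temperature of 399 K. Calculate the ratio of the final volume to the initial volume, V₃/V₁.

V₃/V₁ ≈ 0.0276

For a diatomic ideal gas γ = 7/5.
Adiabatic step: V₂/V₁ = 0.07692; T₂ = T₁·13^(2/5) = 1113 K.
Isobaric step: V₃/V₂ = T₃/T₂ = 399/1113.
V₃/V₁ = (V₂/V₁)(V₃/V₂) = 0.07692 × (399/1113) = 0.02757.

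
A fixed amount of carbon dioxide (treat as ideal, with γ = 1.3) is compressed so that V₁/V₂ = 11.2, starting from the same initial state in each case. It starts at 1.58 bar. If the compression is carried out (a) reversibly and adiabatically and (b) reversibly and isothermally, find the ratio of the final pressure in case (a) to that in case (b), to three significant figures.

P_adiabatic / P_isothermal ≈ 2.06

Isothermal: P_b = P₁(V₁/V₂) = 1.58×11.2.
Adiabatic: P_a = P₁(V₁/V₂)^γ = 1.58×11.2^(1.3).
P_a/P_b = (V₁/V₂)^(γ−1) = 11.2^(0.3) = 2.064.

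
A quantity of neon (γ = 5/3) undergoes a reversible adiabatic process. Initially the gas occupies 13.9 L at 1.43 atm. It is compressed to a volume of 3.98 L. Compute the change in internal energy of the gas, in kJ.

ΔU ≈ 3.93 kJ

P₂ = P₁(V₁/V₂)^γ = 1.43×(13.9/3.98)^(5/3) = 11.5 atm.
For a reversible adiabat, W_by_gas = (P₁V₁ − P₂V₂)/(γ−1).
W_by = (144900×0.0139 − 1.165×10^6×0.00398) / (2/3) = -3933 J.
Q = 0 ⇒ ΔU = −W_by = 3933 J.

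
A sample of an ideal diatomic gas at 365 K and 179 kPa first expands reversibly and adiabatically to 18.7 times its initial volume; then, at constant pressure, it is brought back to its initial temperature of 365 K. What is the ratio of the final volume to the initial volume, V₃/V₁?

V₃/V₁ ≈ 60.3

For a diatomic ideal gas γ = 7/5.
Adiabatic step: V₂/V₁ = 18.7; T₂ = T₁·(1/18.7)^(2/5) = 113.1 K.
Isobaric step: V₃/V₂ = T₃/T₂ = 365/113.1.
V₃/V₁ = (V₂/V₁)(V₃/V₂) = 18.7 × (365/113.1) = 60.34.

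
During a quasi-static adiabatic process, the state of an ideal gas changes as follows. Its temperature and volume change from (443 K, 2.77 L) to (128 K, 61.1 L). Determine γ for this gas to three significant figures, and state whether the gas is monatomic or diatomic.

γ ≈ 1.40; diatomic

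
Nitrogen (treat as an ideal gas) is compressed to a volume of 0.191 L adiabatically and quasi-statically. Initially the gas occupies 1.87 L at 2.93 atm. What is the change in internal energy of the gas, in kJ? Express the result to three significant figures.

γ = 7/5 for a diatomic ideal gas.
P₂ = P₁(V₁/V₂)^γ = 2.93×(1.87/0.191)^(7/5) = 71.45 atm.
For a reversible adiabat, W_by_gas = (P₁V₁ − P₂V₂)/(γ−1).
W_by = (296900×0.00187 − 7.24×10^6×0.000191) / (2/5) = -2069 J.
Q = 0 ⇒ ΔU = −W_by = 2069 J.

ΔU ≈ 2.07 kJ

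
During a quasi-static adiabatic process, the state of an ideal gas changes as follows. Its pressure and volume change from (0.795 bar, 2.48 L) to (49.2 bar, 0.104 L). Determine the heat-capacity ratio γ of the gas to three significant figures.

γ ≈ 1.30

PV^γ = const ⇒ γ = ln(P₂/P₁) / ln(V₁/V₂).
γ = ln(49.2/0.795) / ln(2.48/0.104) = 1.301.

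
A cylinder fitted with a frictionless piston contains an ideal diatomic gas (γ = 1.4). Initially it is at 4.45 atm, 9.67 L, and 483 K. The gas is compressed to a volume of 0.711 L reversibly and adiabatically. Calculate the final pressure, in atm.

P₂ ≈ 172 atm

Adiabatic: P₁V₁^γ = P₂V₂^γ ⇒ P₂ = P₁ (V₁/V₂)^γ.
P₂ = 4.45 × (9.67/0.711)^(1.4) = 171.9 atm.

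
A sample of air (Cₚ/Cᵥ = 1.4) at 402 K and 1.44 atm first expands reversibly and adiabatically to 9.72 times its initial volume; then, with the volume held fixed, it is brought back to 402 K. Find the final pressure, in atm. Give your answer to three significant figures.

P₃ ≈ 0.148 atm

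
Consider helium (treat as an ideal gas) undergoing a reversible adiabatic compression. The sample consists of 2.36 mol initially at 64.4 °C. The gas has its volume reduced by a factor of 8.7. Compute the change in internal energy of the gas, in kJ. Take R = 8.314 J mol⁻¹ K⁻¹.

ΔU ≈ 32.1 kJ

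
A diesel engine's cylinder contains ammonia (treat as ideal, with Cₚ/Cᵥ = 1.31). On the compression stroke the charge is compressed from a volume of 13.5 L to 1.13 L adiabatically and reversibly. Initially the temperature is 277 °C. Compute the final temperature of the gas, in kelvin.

For a reversible adiabat TV^(γ−1) is constant, so T₂ = T₁ (V₁/V₂)^(γ−1).
T₁ = 277 °C = 550.1 K.
T₂ = 550.1 × (13.5/1.13)^(0.31) = 1187 K.

T₂ ≈ 1190 K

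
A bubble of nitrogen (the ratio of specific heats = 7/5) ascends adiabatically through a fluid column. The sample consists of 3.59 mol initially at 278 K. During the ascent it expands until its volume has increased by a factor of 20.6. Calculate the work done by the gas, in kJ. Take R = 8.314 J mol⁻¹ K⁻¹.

Adiabatic: T₁V₁^(γ−1) = T₂V₂^(γ−1) ⇒ T₂ = T₁ (V₁/V₂)^(γ−1).
T₂ = 278 × (1/20.6)^(2/5) = 82.89 K.
Q = 0, so ΔU = W_on_gas = nCᵥΔT with Cᵥ = R/(γ−1) = 20.79 J/(mol·K).
ΔU = 3.59 × 20.79 × (82.89 − 278) = -14560 J.
Work done by the gas = −ΔU = 14560 J.

W ≈ 14.6 kJ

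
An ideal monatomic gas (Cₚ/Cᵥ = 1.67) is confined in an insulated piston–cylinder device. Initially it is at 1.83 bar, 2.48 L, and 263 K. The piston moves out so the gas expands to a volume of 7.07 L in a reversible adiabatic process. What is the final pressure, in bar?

Adiabatic: P₁V₁^γ = P₂V₂^γ ⇒ P₂ = P₁ (V₁/V₂)^γ.
P₂ = 1.83 × (2.48/7.07)^(1.67) = 0.3182 bar.

P₂ ≈ 0.318 bar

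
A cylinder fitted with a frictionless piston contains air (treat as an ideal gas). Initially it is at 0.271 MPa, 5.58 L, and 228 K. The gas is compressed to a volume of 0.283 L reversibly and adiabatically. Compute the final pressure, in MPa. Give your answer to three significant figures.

Adiabatic: P₁V₁^γ = P₂V₂^γ ⇒ P₂ = P₁ (V₁/V₂)^γ.
γ = 7/5 for a diatomic ideal gas.
P₂ = 0.271 × (5.58/0.283)^(7/5) = 17.61 MPa.

P₂ ≈ 17.6 MPa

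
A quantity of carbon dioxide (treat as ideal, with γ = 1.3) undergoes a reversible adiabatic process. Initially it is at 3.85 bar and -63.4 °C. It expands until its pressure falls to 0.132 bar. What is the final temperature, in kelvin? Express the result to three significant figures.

T₂ ≈ 96.3 K

Along an adiabat T P^((1−γ)/γ) is constant, so T₂ = T₁ (P₂/P₁)^((γ−1)/γ).
T₁ = -63.4 °C = 209.7 K.
T₂ = 209.7 × (0.132/3.85)^(0.231) = 96.31 K.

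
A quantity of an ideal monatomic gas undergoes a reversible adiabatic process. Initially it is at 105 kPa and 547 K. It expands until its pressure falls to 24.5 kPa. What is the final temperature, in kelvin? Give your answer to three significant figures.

T₂ ≈ 306 K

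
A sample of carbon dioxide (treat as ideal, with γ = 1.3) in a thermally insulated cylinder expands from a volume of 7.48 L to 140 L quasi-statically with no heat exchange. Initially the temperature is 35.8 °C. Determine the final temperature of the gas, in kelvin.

T₂ ≈ 128 K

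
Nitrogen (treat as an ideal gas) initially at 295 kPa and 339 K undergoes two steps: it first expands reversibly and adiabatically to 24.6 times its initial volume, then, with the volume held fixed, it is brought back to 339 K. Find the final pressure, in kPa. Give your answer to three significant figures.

P₃ ≈ 12.0 kPa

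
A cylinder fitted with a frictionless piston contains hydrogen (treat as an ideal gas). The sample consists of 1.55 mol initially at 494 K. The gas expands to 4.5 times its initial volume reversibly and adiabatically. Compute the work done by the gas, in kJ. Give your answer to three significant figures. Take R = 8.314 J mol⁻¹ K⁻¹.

W ≈ 7.19 kJ

Adiabatic: T₁V₁^(γ−1) = T₂V₂^(γ−1) ⇒ T₂ = T₁ (V₁/V₂)^(γ−1).
γ = 7/5 for a diatomic ideal gas, so γ−1 = 2/5.
T₂ = 494 × (1/4.5)^(2/5) = 270.7 K.
Q = 0, so ΔU = W_on_gas = nCᵥΔT with Cᵥ = R/(γ−1) = 20.79 J/(mol·K).
ΔU = 1.55 × 20.79 × (270.7 − 494) = -7195 J.
Work done by the gas = −ΔU = 7195 J.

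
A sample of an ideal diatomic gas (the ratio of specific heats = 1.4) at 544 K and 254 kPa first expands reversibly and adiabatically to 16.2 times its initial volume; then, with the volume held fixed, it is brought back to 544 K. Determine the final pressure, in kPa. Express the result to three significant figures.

Adiabatic step (PV^γ = const): P₂ = 254×(1/16.2)^(1.4) = 5.147 kPa; T₂ = 544×(1/16.2)^(0.4) = 178.6 K.
Isochoric: P₃ = P₂(T₃/T₂) = 5.147 × (544/178.6) = 15.68 kPa.

P₃ ≈ 15.7 kPa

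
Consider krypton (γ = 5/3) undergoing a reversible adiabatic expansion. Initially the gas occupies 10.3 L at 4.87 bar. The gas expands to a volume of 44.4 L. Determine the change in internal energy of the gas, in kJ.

ΔU ≈ -4.68 kJ

P₂ = P₁(V₁/V₂)^γ = 4.87×(10.3/44.4)^(5/3) = 0.4265 bar.
For a reversible adiabat, W_by_gas = (P₁V₁ − P₂V₂)/(γ−1).
W_by = (487000×0.0103 − 42650×0.0444) / (2/3) = 4683 J.
Q = 0 ⇒ ΔU = −W_by = -4683 J.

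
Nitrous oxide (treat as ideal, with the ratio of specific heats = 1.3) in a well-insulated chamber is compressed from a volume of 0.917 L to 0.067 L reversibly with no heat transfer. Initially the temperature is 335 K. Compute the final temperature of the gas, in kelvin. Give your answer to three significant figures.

T₂ ≈ 734 K

Adiabatic: T₁V₁^(γ−1) = T₂V₂^(γ−1) ⇒ T₂ = T₁ (V₁/V₂)^(γ−1).
T₂ = 335 × (0.917/0.067)^(0.3) = 734.4 K.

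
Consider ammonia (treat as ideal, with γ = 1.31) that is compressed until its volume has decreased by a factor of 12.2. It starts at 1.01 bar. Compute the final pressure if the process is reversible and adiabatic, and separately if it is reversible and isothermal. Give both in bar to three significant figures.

adiabatic: 26.8 bar; isothermal: 12.3 bar

Isothermal: P₂ = P₁(V₁/V₂) = 1.01×12.2 = 12.32 bar.
Adiabatic: P₂ = P₁(V₁/V₂)^γ = 1.01×12.2^(1.31) = 26.76 bar.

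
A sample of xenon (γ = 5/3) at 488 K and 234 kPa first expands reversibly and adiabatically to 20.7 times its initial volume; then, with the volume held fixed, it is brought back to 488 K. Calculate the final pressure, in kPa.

Adiabatic step (PV^γ = const): P₂ = 234×(1/20.7)^(5/3) = 1.499 kPa; T₂ = 488×(1/20.7)^(2/3) = 64.73 K.
Isochoric: P₃ = P₂(T₃/T₂) = 1.499 × (488/64.73) = 11.3 kPa.

P₃ ≈ 11.3 kPa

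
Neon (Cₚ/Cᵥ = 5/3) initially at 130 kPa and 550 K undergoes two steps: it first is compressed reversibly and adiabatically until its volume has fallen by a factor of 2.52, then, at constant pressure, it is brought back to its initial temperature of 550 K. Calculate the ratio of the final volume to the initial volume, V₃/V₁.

V₃/V₁ ≈ 0.214

Adiabatic step: V₂/V₁ = 0.3968; T₂ = T₁·2.52^(2/3) = 1019 K.
Isobaric step: V₃/V₂ = T₃/T₂ = 550/1019.
V₃/V₁ = (V₂/V₁)(V₃/V₂) = 0.3968 × (550/1019) = 0.2143.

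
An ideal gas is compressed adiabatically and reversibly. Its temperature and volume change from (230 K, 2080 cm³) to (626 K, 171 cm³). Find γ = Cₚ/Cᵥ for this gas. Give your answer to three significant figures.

TV^(γ−1) = const ⇒ γ − 1 = ln(T₂/T₁) / ln(V₁/V₂).
γ = 1 + ln(626/230) / ln(2080/171) = 1.401.

γ ≈ 1.40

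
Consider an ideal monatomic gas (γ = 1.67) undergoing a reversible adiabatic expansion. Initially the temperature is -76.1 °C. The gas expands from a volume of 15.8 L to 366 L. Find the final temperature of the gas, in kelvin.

T₂ ≈ 24.0 K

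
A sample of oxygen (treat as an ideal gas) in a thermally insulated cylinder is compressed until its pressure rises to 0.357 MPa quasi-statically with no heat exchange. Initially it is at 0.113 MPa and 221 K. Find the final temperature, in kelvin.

T₂ ≈ 307 K

Adiabatic: T₂/T₁ = (P₂/P₁)^((γ−1)/γ).
For a diatomic ideal gas γ = 7/5, so (γ−1)/γ = 2/7.
T₂ = 221 × (0.357/0.113)^(2/7) = 307 K.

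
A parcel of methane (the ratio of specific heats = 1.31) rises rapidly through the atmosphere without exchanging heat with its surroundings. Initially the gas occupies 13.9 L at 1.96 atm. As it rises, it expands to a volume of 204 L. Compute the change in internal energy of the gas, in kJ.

P₂ = P₁(V₁/V₂)^γ = 1.96×(13.9/204)^(1.31) = 0.05808 atm.
For a reversible adiabat, W_by_gas = (P₁V₁ − P₂V₂)/(γ−1).
W_by = (198600×0.0139 − 5884×0.204) / (0.31) = 5032 J.
Q = 0 ⇒ ΔU = −W_by = -5032 J.

ΔU ≈ -5.03 kJ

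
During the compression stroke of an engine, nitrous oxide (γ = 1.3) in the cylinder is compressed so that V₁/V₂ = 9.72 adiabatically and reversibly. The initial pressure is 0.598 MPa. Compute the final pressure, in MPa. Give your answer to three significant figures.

P₂ ≈ 11.5 MPa

Since PV^γ is constant along a reversible adiabat, P₂ = P₁ (V₁/V₂)^γ.
P₂ = 0.598 × 9.72^(1.3) = 11.5 MPa.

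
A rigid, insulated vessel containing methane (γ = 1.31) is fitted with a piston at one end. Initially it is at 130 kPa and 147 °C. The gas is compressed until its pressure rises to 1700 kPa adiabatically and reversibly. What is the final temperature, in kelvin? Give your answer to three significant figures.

Along an adiabat T P^((1−γ)/γ) is constant, so T₂ = T₁ (P₂/P₁)^((γ−1)/γ).
T₁ = 147 °C = 420.1 K.
T₂ = 420.1 × (1700/130)^(0.237) = 772 K.

T₂ ≈ 772 K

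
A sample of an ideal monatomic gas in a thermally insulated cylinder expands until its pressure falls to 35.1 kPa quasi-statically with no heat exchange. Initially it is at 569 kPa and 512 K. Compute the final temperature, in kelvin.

Along an adiabat T P^((1−γ)/γ) is constant, so T₂ = T₁ (P₂/P₁)^((γ−1)/γ).
For a monatomic ideal gas γ = 5/3, so (γ−1)/γ = 2/5.
T₂ = 512 × (35.1/569)^(2/5) = 168 K.

T₂ ≈ 168 K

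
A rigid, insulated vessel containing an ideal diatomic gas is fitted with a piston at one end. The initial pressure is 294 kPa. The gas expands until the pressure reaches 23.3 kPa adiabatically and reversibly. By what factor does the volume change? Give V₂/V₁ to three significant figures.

From PV^γ = const, V₂/V₁ = (P₁/P₂)^(1/γ).
For a diatomic ideal gas γ = 7/5.
V₂/V₁ = (294/23.3)^(5/7) = 6.115.

V₂/V₁ ≈ 6.12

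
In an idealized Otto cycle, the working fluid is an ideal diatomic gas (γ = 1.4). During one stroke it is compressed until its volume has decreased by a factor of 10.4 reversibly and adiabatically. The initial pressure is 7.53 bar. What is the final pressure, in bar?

Since PV^γ is constant along a reversible adiabat, P₂ = P₁ (V₁/V₂)^γ.
P₂ = 7.53 × 10.4^(1.4) = 199.8 bar.

P₂ ≈ 200 bar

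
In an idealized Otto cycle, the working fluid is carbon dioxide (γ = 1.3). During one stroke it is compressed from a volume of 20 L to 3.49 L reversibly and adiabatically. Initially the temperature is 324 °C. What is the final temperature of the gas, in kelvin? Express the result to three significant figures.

Adiabatic: T₁V₁^(γ−1) = T₂V₂^(γ−1) ⇒ T₂ = T₁ (V₁/V₂)^(γ−1).
T₁ = 324 °C = 597.1 K.
T₂ = 597.1 × (20/3.49)^(0.3) = 1008 K.

T₂ ≈ 1010 K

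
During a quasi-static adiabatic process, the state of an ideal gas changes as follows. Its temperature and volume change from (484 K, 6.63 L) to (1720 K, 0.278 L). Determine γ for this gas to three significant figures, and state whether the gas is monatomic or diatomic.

γ ≈ 1.40; diatomic

TV^(γ−1) = const ⇒ γ − 1 = ln(T₂/T₁) / ln(V₁/V₂).
γ = 1 + ln(1720/484) / ln(6.63/0.278) = 1.4.
γ ≈ 1.40 is close to 7/5, so the gas is diatomic.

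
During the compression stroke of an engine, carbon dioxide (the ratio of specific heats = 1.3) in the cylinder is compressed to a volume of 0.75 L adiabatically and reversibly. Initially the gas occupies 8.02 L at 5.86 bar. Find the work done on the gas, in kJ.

P₂ = P₁(V₁/V₂)^γ = 5.86×(8.02/0.75)^(1.3) = 127.6 bar.
For a reversible adiabat, W_by_gas = (P₁V₁ − P₂V₂)/(γ−1).
W_by = (586000×0.00802 − 1.276×10^7×0.00075) / (0.3) = -16230 J.
W_on_gas = −W_by = 16230 J.

W ≈ 16.2 kJ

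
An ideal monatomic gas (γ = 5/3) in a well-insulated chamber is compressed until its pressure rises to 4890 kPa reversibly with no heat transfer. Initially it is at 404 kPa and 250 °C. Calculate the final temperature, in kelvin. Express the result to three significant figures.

Adiabatic: T₂/T₁ = (P₂/P₁)^((γ−1)/γ).
T₁ = 250 °C = 523.1 K.
T₂ = 523.1 × (4890/404)^(2/5) = 1418 K.

T₂ ≈ 1420 K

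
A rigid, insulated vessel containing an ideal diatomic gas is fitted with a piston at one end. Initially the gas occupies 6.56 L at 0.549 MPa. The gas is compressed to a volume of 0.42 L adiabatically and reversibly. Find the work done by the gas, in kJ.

W ≈ -18.0 kJ

γ = 7/5 for a diatomic ideal gas.
P₂ = P₁(V₁/V₂)^γ = 0.549×(6.56/0.42)^(7/5) = 25.74 MPa.
For a reversible adiabat, W_by_gas = (P₁V₁ − P₂V₂)/(γ−1).
W_by = (549000×0.00656 − 2.574×10^7×0.00042) / (2/5) = -18030 J.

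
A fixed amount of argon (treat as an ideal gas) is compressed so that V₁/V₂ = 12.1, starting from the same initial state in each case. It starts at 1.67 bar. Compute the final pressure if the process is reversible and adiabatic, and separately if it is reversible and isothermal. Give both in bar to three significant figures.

adiabatic: 107 bar; isothermal: 20.2 bar

For a monatomic ideal gas γ = 5/3.
Isothermal: P₂ = P₁(V₁/V₂) = 1.67×12.1 = 20.21 bar.
Adiabatic: P₂ = P₁(V₁/V₂)^γ = 1.67×12.1^(5/3) = 106.5 bar.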